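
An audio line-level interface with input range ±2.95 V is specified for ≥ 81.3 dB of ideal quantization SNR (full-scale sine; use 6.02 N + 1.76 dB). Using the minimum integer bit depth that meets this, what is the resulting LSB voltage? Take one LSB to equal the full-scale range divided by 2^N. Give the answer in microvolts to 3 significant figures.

The full-scale span is 2.95 − (-2.95) = 5.9 V.
6.02 N + 1.76 ≥ 81.3 gives N ≥ 13.213, so the minimum integer is 14.
LSB = 5.9 V ÷ 2^14 = 5.9/16384 V = 360 µV.

360 µV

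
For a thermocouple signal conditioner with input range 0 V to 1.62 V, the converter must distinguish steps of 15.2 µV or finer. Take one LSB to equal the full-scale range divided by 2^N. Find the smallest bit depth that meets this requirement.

17 bits

Range is 1.62 V.
1.62 V / 15.2 µV = 106600. Since 2^16 = 65536 and 2^17 = 131072, N = 17.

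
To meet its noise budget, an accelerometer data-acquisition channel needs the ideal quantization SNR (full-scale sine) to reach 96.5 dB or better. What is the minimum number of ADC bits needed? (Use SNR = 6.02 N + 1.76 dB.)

Solving 6.02 N ≥ 96.5 − 1.76: N ≥ 15.738. Round up → N = 16.

16 bits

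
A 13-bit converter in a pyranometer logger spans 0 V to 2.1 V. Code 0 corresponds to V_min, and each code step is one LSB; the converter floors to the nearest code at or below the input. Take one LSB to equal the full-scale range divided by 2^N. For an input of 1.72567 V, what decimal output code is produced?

6731

Span = 2.1 V. LSB = 2.1 V / 2^13 ≈ 256.3 µV.
(V_in − V_min) × 2^13/range = (1.72567 − (0)) × 8192/2.1 = 6731.756.
Floor → code = 6731.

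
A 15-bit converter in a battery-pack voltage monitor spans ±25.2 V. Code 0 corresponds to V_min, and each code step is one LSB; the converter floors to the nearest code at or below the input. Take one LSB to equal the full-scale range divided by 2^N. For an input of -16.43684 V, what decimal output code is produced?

Full-scale range = 25.2 V − (-25.2 V) = 50.4 V. LSB = 50.4 V / 2^15 ≈ 1.538 mV.
(V_in − V_min) × 2^15/range = (-16.43684 − (-25.2)) × 32768/50.4 = 5697.445.
Floor → code = 5697.

5697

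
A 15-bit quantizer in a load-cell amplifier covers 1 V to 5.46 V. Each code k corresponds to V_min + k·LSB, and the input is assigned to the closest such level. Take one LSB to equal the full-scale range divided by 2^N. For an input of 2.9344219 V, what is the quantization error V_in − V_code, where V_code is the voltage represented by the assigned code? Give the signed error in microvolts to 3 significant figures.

+49.3 µV

The full-scale span is 5.46 − (1) = 4.46 V. LSB = 4.46 V / 2^15 ≈ 136.1 µV.
(V_in − V_min)/LSB = (2.9344219 − (1)) × 32768/4.46 = 14212.3625 → nearest code k = 14212.
Reconstructed level: 1 + 14212 × 4.46/32768 V = 2.9343725586 V.
Error = V_in − V_code = 2.9344219 − (2.9343725586) = +49.3 µV.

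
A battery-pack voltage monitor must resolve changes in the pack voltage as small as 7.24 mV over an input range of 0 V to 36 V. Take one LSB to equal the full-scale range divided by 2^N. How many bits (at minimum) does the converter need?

Full-scale range = 36 V.
Levels needed ≥ 36/7.24 mV = 4972. 2^13 = 8192 suffices, so N_min = 13.

13 bits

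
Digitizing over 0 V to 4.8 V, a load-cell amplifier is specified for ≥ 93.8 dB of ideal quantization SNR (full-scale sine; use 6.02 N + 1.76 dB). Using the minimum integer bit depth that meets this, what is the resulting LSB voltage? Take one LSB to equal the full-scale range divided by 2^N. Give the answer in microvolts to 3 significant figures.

73.2 µV

Range is 4.8 V.
Required N = ⌈(93.8 − 1.76)/6.02⌉ = ⌈15.289⌉ = 16.
Step size = 4.8/65536 V = 73.2 µV.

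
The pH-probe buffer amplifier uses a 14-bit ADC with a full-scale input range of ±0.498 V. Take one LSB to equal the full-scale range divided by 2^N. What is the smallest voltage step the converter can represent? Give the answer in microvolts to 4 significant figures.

60.79 µV

Full-scale range = 0.498 V − (-0.498 V) = 0.996 V.
Number of codes = 2^14 = 16384.
One LSB is 0.996 V / 16384 = 60.79 µV.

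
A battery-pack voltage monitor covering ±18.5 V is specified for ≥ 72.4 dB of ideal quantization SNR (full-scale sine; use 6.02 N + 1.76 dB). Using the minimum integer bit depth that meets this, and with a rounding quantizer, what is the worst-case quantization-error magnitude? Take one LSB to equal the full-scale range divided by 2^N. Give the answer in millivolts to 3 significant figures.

Span: 18.5 V − (-18.5 V) = 37 V.
6.02 N + 1.76 ≥ 72.4 gives N ≥ 11.734, so the minimum integer is 12.
LSB = 37 V ÷ 2^12 = 37/4096 V = 9.0332 mV.
Half an LSB is 4.52 mV.

4.52 mV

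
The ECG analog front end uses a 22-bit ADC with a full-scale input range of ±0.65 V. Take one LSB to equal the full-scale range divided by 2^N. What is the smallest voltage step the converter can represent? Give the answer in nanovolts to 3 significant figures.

310 nV

The full-scale span is 0.65 − (-0.65) = 1.3 V.
There are 2^22 = 4194304 steps.
LSB = 1.3 V ÷ 2^22 = 1.3/4194304 V = 310 nV.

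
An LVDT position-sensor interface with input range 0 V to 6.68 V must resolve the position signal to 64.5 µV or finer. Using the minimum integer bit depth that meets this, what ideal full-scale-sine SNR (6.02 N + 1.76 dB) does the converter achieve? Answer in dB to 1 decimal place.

V_FS = 6.68 V.
Need 2^N ≥ 6.68 V / 64.5 µV = 103600 → N_min = 17.
Ideal SNR at N = 17: 6.02·17 + 1.76 = 104.1 dB.

104.1 dB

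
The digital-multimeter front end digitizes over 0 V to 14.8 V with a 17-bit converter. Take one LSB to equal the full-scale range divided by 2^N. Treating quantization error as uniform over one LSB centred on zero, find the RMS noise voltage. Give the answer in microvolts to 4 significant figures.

Span = 14.8 V.
LSB = 14.8 V ÷ 2^17 = 14.8/131072 V = 112.915 µV.
σ_q = LSB/√12 = 112.915 µV/3.4641 = 32.60 µV.

32.60 µV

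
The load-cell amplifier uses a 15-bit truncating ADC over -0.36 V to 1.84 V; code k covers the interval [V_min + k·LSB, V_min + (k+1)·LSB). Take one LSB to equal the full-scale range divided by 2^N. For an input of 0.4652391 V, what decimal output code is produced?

Full-scale range = 1.84 V − (-0.36 V) = 2.2 V. LSB = 2.2 V / 2^15 ≈ 67.14 µV.
code = ⌊(V_in − V_min)/LSB⌋ = ⌊(V_in − V_min) × 2^15 / range⌋
     = ⌊(0.4652391 − (-0.36)) × 32768 / 2.2⌋ = ⌊0.8252391 × 32768/2.2⌋
     = ⌊12291.561⌋ = 12291.

12291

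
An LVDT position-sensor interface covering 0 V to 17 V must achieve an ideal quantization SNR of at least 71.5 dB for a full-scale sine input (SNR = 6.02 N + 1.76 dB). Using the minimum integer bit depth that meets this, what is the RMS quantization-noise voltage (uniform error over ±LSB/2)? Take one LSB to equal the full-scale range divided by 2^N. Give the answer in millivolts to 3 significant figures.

Range is 17 V.
6.02 N + 1.76 ≥ 71.5 gives N ≥ 11.585, so the minimum integer is 12.
LSB = 17 V / 2^12 = 4.1504 mV.
σ_q = LSB/√12 = 4.1504 mV/3.4641 = 1.20 mV.

1.20 mV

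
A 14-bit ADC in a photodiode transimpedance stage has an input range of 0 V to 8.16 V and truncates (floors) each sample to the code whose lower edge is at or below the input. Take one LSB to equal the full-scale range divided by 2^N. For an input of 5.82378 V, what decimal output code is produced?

V_FS = 8.16 V. LSB = 8.16 V / 2^14 ≈ 498.0 µV.
code = ⌊(V_in − V_min)/LSB⌋ = ⌊(V_in − V_min) × 2^14 / range⌋
     = ⌊(5.82378 − (0)) × 16384 / 8.16⌋ = ⌊5.82378 × 16384/8.16⌋
     = ⌊11693.237⌋ = 11693.

11693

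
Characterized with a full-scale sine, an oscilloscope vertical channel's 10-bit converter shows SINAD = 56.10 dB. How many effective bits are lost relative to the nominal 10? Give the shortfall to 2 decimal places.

0.97 bits

N_eff = (56.10 − 1.76)/6.02 = 9.0266 bits.
Lost resolution: 10 − 9.0266 = 0.9734 bits.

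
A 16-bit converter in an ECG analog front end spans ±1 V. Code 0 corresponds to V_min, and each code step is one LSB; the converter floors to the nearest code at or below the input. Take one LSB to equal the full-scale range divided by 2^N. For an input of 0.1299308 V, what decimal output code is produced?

Full-scale range = 1 V − (-1 V) = 2 V. LSB = 2 V / 2^16 ≈ 30.52 µV.
(V_in − V_min) × 2^16/range = (0.1299308 − (-1)) × 65536/2 = 37025.572.
Floor → code = 37025.

37025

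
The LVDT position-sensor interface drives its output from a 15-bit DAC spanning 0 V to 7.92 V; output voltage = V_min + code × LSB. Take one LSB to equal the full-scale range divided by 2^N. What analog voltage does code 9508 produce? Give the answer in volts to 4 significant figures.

2.298 V

V_FS = 7.92 V. LSB = 7.92 V / 2^15.
V_out = V_min + code × LSB = 0 V + 9508 × 7.92 V / 32768
      = 0 V + 2.29808 V = 2.29808 V.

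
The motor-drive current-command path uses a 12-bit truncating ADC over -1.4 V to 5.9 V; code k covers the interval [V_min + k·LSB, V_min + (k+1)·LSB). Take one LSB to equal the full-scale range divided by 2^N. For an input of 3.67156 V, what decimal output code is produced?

2845

Range = 5.9 − (-1.4) = 7.3 V. LSB = 7.3 V / 2^12 ≈ 1.782 mV.
code = ⌊(V_in − V_min)/LSB⌋ = ⌊(V_in − V_min) × 2^12 / range⌋
     = ⌊(3.67156 − (-1.4)) × 4096 / 7.3⌋ = ⌊5.07156 × 4096/7.3⌋
     = ⌊2845.631⌋ = 2845.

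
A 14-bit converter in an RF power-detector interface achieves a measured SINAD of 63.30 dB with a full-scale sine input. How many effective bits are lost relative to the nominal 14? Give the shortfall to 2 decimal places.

ENOB = (SINAD − 1.76)/6.02 = (63.30 − 1.76)/6.02 = 10.2226 bits.
Shortfall = 14 − 10.2226 = 3.7774 bits.

3.78 bits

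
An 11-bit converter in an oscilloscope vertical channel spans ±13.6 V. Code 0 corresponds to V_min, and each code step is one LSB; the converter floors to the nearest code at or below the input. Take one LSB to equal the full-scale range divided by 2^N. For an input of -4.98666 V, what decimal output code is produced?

648

Range = 13.6 − (-13.6) = 27.2 V. LSB = 27.2 V / 2^11 ≈ 13.28 mV.
code = ⌊(V_in − V_min)/LSB⌋ = ⌊(V_in − V_min) × 2^11 / range⌋
     = ⌊(-4.98666 − (-13.6)) × 2048 / 27.2⌋ = ⌊8.61334 × 2048/27.2⌋
     = ⌊648.534⌋ = 648.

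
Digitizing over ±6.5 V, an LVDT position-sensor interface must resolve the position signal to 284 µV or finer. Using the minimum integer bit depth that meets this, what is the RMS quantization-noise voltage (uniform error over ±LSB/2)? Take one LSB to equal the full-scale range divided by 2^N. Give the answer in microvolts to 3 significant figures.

Span: 6.5 V − (-6.5 V) = 13 V.
13 V / 284 µV = 45770. Since 2^15 = 32768 and 2^16 = 65536, N = 16.
LSB = 13 V / 2^16 = 198.36 µV.
V_rms = LSB/√12 = 57.3 µV.

57.3 µV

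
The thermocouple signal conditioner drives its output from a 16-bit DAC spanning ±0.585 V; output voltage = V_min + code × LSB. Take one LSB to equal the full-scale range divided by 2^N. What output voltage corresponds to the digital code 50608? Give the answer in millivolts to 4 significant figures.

318.5 mV

Span: 0.585 V − (-0.585 V) = 1.17 V. LSB = 1.17 V / 2^16.
V_out = -0.585 + 50608 × (1.17/65536) V
      = -0.585 V + 0.903494 V = 0.318494 V.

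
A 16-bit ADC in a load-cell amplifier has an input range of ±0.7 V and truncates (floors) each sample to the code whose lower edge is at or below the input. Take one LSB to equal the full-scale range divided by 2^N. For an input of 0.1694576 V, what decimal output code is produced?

40700

Span: 0.7 V − (-0.7 V) = 1.4 V. LSB = 1.4 V / 2^16 ≈ 21.36 µV.
V_in − V_min = 0.1694576 − (-0.7) = 0.8694576 V.
Divide by LSB: 0.8694576 × 65536/1.4 = 40700.5523.
Truncating gives code 40700.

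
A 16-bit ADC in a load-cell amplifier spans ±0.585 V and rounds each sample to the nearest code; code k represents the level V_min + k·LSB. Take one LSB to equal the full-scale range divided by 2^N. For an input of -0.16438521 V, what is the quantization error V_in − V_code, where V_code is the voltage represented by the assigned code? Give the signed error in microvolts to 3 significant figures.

Range = 0.585 − (-0.585) = 1.17 V. LSB = 1.17 V / 2^16 ≈ 17.85 µV.
Position in LSBs: (-0.16438521 − (-0.585)) × 65536/1.17 = 23560.1802; rounding gives k = 23560.
Reconstructed level: -0.585 + 23560 × 1.17/65536 V = -0.16438842773 V.
e = -0.16438521 − (-0.16438842773) = +3.22 µV.

+3.22 µV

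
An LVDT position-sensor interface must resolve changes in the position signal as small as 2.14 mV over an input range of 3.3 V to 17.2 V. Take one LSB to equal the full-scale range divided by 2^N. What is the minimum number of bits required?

13 bits

The full-scale span is 17.2 − (3.3) = 13.9 V.
Required number of levels: 13.9/2.14 mV = 6495.3; smallest N with 2^N ≥ that is 13.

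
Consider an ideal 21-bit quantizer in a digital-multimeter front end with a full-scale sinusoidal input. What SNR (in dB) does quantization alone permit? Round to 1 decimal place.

128.2 dB

SNR = 6.02·21 + 1.76 = 128.18 dB.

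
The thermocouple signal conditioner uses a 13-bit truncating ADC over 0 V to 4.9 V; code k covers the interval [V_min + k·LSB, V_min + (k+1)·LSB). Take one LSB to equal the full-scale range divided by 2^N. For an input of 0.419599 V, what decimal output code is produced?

Range is 4.9 V. LSB = 4.9 V / 2^13 ≈ 0.5981 mV.
V_in − V_min = 0.419599 − (0) = 0.419599 V.
Divide by LSB: 0.419599 × 8192/4.9 = 701.5010.
Truncating gives code 701.

701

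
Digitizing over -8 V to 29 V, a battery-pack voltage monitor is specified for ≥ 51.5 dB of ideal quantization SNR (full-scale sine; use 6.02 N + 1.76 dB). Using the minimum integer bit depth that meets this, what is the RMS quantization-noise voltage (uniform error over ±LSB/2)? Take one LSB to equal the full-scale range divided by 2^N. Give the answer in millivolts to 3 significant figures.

Range = 29 − (-8) = 37 V.
Required N = ⌈(51.5 − 1.76)/6.02⌉ = ⌈8.262⌉ = 9.
One LSB is 37 V / 512 = 72.266 mV.
σ_q = LSB/√12 = 72.266 mV/3.4641 = 20.9 mV.

20.9 mV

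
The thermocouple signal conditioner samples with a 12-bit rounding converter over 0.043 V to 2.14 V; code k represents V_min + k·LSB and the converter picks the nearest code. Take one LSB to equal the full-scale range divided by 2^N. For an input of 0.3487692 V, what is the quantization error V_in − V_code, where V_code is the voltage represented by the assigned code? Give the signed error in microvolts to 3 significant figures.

Range = 2.14 − (0.043) = 2.097 V. LSB = 2.097 V / 2^12 ≈ 0.5120 mV.
(0.3487692 − (0.043)) / LSB = 0.3057692 × 4096/2.097 = 597.2488. Nearest integer: k = 597.
Reconstructed level: 0.043 + 597 × 2.097/4096 V = 0.3486418457 V.
Error = V_in − V_code = 0.3487692 − (0.3486418457) = +127 µV.

+127 µV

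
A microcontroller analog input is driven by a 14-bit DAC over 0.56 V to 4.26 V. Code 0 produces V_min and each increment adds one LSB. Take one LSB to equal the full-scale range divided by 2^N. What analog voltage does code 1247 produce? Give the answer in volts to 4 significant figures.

Full-scale range = 4.26 V − (0.56 V) = 3.7 V. LSB = 3.7 V / 2^14.
V_out = V_min + code × LSB = 0.56 V + 1247 × 3.7 V / 16384
      = 0.56 + 0.281610 = 0.841610 V.

0.8416 V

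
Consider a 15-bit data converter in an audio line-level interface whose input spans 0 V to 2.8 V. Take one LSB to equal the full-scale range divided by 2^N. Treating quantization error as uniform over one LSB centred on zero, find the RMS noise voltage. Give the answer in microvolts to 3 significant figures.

24.7 µV

V_FS = 2.8 V.
LSB = 2.8 V / 2^15 = 85.449 µV.
RMS of a uniform error over width LSB is LSB/√12 = 24.7 µV.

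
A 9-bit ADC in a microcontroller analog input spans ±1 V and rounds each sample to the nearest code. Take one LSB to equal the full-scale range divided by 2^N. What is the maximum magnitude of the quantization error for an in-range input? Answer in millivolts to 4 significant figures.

Full-scale range = 1 V − (-1 V) = 2 V.
LSB = 2 V / 2^9 = 3.90625 mV.
|e|_max = LSB/2 = 1.953 mV.

1.953 mV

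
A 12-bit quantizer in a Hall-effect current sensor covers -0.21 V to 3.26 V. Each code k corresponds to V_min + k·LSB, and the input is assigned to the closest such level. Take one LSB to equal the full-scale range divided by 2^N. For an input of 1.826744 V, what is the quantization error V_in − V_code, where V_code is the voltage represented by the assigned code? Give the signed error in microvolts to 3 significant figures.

+152 µV

The full-scale span is 3.26 − (-0.21) = 3.47 V. LSB = 3.47 V / 2^12 ≈ 0.8472 mV.
(V_in − V_min)/LSB = (1.826744 − (-0.21)) × 4096/3.47 = 2404.1797 → nearest code k = 2404.
V_code = V_min + k × range/2^12 = -0.21 + 2404 × 3.47/4096 = 1.826591797 V.
Error = V_in − V_code = 1.826744 − (1.826591797) = +152 µV.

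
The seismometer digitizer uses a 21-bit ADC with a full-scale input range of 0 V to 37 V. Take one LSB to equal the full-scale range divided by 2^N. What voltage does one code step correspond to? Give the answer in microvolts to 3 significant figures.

Full-scale range = 37 V.
There are 2^21 = 2097152 steps.
LSB = 37 V ÷ 2^21 = 37/2097152 V = 17.6 µV.

17.6 µV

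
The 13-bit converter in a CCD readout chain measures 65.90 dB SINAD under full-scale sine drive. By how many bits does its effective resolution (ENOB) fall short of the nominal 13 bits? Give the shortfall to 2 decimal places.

2.35 bits

Effective bits = (65.90 − 1.76)/6.02 = 10.6545.
Lost resolution: 13 − 10.6545 = 2.3455 bits.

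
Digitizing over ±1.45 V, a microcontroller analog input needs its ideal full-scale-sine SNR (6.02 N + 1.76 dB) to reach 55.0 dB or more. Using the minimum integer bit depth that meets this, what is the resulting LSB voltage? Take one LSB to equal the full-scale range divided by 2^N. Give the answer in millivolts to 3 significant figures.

Span: 1.45 V − (-1.45 V) = 2.9 V.
Required N = ⌈(55.0 − 1.76)/6.02⌉ = ⌈8.844⌉ = 9.
LSB = 2.9 V ÷ 2^9 = 2.9/512 V = 5.66 mV.

5.66 mV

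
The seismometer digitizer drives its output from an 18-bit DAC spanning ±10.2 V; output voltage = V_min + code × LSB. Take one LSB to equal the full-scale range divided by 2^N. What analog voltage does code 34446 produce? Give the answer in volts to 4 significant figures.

The full-scale span is 10.2 − (-10.2) = 20.4 V. LSB = 20.4 V / 2^18.
V_out = -10.2 + 34446 × (20.4/262144) V
      = -10.2 + 2.68058 = -7.51942 V.

-7.519 V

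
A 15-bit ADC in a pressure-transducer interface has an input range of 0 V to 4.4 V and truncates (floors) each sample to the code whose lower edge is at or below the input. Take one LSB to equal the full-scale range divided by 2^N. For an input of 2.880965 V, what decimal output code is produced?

21455

Range is 4.4 V. LSB = 4.4 V / 2^15 ≈ 134.3 µV.
(V_in − V_min) × 2^15/range = (2.880965 − (0)) × 32768/4.4 = 21455.332.
Floor → code = 21455.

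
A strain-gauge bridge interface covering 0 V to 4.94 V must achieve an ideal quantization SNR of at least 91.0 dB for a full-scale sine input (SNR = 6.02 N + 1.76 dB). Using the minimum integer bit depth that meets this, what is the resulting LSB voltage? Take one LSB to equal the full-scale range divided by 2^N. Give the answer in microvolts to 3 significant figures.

151 µV

V_FS = 4.94 V.
N ≥ (91.0 − 1.76)/6.02 = 14.824 → N_min = 15.
One LSB is 4.94 V / 32768 = 151 µV.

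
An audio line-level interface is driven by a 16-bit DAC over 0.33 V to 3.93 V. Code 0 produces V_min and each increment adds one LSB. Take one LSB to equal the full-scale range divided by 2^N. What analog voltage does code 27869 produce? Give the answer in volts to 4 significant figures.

1.861 V

Range = 3.93 − (0.33) = 3.6 V. LSB = 3.6 V / 2^16.
Output = V_min + (27869/65536) × range = 0.33 + 0.425247 × 3.6 V
      = 0.33 + 1.53089 = 1.86089 V.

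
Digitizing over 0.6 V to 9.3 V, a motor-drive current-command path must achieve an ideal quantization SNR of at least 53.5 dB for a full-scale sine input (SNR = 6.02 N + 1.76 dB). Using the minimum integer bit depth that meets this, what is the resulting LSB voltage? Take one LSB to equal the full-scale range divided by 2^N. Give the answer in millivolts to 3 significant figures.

17.0 mV

The full-scale span is 9.3 − (0.6) = 8.7 V.
6.02 N + 1.76 ≥ 53.5 gives N ≥ 8.595, so the minimum integer is 9.
LSB = 8.7 V ÷ 2^9 = 8.7/512 V = 17.0 mV.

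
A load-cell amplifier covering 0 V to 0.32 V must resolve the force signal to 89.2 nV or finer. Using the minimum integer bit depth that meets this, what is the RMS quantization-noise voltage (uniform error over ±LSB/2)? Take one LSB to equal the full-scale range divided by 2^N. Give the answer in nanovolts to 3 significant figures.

V_FS = 0.32 V.
Levels needed ≥ 0.32/89.2 nV = 3.587e6. 2^22 = 4194304 suffices, so N_min = 22.
Step size = 0.32/4194304 V = 76.294 nV.
RMS noise = LSB/√12 = 22.0 nV.

22.0 nV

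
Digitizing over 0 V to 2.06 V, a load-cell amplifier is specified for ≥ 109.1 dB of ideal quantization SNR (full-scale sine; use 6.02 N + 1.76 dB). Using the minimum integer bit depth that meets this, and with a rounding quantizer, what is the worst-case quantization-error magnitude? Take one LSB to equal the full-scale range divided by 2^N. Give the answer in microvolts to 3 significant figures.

3.93 µV

V_FS = 2.06 V.
N ≥ (109.1 − 1.76)/6.02 = 17.831 → N_min = 18.
Step size = 2.06/262144 V = 7.8583 µV.
Half an LSB is 3.93 µV.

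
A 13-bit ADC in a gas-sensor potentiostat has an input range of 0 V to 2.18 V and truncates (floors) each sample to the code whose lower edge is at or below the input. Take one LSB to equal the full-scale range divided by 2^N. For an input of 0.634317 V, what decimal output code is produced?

2383

V_FS = 2.18 V. LSB = 2.18 V / 2^13 ≈ 266.1 µV.
(V_in − V_min) × 2^13/range = (0.634317 − (0)) × 8192/2.18 = 2383.635.
Floor → code = 2383.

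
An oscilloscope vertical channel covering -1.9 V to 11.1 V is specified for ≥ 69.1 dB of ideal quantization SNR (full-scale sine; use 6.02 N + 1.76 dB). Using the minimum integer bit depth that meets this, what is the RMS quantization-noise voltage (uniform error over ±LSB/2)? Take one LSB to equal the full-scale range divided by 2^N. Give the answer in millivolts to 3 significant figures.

0.916 mV

Range = 11.1 − (-1.9) = 13 V.
Solving 6.02 N ≥ 69.1 − 1.76: N ≥ 11.186. Round up → N = 12.
LSB = 13 V ÷ 2^12 = 13/4096 V = 3.1738 mV.
σ_q = LSB/√12 = 3.1738 mV/3.4641 = 0.916 mV.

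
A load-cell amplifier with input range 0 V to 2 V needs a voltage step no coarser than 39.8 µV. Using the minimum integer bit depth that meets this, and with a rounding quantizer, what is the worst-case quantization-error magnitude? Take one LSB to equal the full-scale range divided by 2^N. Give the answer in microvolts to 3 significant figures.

15.3 µV

Range is 2 V.
Required number of levels: 2/39.8 µV = 50251; smallest N with 2^N ≥ that is 16.
Step size = 2/65536 V = 30.518 µV.
Half an LSB is 15.3 µV.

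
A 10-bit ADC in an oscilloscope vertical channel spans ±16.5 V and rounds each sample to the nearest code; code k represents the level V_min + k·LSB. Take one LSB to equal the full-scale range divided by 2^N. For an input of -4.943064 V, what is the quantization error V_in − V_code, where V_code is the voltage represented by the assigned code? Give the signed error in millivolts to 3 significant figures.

Full-scale range = 16.5 V − (-16.5 V) = 33 V. LSB = 33 V / 2^10 ≈ 32.23 mV.
(V_in − V_min)/LSB = (-4.943064 − (-16.5)) × 1024/33 = 358.6152 → nearest code k = 359.
V_code = -16.5 + (359/1024) × 33 = -4.930664063 V.
e = -4.943064 − (-4.930664063) = −12.4 mV.

−12.4 mV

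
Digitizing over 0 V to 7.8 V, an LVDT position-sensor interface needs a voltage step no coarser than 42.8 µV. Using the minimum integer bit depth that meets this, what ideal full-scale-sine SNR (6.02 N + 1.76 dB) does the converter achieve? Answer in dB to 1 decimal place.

110.1 dB

Full-scale range = 7.8 V.
7.8 V / 42.8 µV = 182200. Since 2^17 = 131072 and 2^18 = 262144, N = 18.
Ideal SNR at N = 18: 6.02·18 + 1.76 = 110.1 dB.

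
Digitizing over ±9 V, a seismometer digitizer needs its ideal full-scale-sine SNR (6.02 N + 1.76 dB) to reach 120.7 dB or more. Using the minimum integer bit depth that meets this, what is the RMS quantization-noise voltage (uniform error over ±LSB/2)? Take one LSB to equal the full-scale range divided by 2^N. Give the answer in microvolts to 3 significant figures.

4.96 µV

Span: 9 V − (-9 V) = 18 V.
Required N = ⌈(120.7 − 1.76)/6.02⌉ = ⌈19.757⌉ = 20.
LSB = 18 V / 2^20 = 17.166 µV.
RMS noise = LSB/√12 = 4.96 µV.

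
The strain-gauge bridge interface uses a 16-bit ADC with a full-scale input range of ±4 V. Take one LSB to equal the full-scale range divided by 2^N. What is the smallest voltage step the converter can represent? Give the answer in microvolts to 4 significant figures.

122.1 µV

The full-scale span is 4 − (-4) = 8 V.
2^16 = 65536 levels.
LSB = 8 V ÷ 2^16 = 8/65536 V = 122.1 µV.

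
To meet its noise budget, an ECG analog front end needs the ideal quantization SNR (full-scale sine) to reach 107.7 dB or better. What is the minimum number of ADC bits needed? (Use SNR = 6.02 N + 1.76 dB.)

18 bits

Required N = ⌈(107.7 − 1.76)/6.02⌉ = ⌈17.598⌉ = 18.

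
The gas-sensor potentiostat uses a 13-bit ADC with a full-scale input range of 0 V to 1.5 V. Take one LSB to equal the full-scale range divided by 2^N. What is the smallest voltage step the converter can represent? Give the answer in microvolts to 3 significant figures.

183 µV

Full-scale range = 1.5 V.
Number of codes = 2^13 = 8192.
Step size = 1.5/8192 V = 183 µV.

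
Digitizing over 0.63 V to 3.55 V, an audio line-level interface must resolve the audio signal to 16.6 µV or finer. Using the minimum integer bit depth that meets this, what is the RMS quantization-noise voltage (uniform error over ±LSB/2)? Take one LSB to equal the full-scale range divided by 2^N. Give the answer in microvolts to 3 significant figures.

Span: 3.55 V − (0.63 V) = 2.92 V.
Levels needed ≥ 2.92/16.6 µV = 175900. 2^18 = 262144 suffices, so N_min = 18.
LSB = 2.92 V / 2^18 = 11.139 µV.
V_rms = LSB/√12 = 3.22 µV.

3.22 µV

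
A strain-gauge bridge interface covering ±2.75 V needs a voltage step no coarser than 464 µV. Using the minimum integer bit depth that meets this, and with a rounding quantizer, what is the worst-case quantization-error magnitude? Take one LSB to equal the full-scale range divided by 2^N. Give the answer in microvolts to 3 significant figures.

Full-scale range = 2.75 V − (-2.75 V) = 5.5 V.
Need 2^N ≥ 5.5 V / 464 µV = 11850 → N_min = 14.
Step size = 5.5/16384 V = 335.69 µV.
|e|_max = LSB/2 = 168 µV.

168 µV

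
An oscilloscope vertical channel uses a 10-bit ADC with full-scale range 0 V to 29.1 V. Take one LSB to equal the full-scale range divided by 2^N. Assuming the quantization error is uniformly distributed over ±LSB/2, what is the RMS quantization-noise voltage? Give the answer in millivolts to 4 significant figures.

Full-scale range = 29.1 V.
Step size = 29.1/1024 V = 28.4180 mV.
RMS of a uniform error over width LSB is LSB/√12 = 8.204 mV.

8.204 mV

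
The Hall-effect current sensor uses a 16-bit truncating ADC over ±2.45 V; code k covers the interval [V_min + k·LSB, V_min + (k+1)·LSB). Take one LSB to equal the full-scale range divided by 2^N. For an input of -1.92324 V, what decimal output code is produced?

Span: 2.45 V − (-2.45 V) = 4.9 V. LSB = 4.9 V / 2^16 ≈ 74.77 µV.
code = ⌊(V_in − V_min)/LSB⌋ = ⌊(V_in − V_min) × 2^16 / range⌋
     = ⌊(-1.92324 − (-2.45)) × 65536 / 4.9⌋ = ⌊0.52676 × 65536/4.9⌋
     = ⌊7045.254⌋ = 7045.

7045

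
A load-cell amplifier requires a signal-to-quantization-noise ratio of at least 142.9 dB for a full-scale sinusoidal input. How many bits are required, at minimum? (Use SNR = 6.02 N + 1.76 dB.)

24 bits

Required N = ⌈(142.9 − 1.76)/6.02⌉ = ⌈23.445⌉ = 24.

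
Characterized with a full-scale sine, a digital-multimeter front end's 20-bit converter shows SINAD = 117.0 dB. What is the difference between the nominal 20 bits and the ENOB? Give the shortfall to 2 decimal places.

ENOB = (SINAD − 1.76)/6.02 = (117.0 − 1.76)/6.02 = 19.1429 bits.
20 − 19.1429 = 0.86 bits below nominal.

0.86 bits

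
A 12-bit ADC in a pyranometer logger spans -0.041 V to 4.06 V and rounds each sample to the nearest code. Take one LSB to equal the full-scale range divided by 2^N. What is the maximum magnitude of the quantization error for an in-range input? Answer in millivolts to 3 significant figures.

The full-scale span is 4.06 − (-0.041) = 4.101 V.
One LSB is 4.101 V / 4096 = 1.0012 mV.
A rounding quantizer has |error| ≤ LSB/2 = 0.501 mV.

0.501 mV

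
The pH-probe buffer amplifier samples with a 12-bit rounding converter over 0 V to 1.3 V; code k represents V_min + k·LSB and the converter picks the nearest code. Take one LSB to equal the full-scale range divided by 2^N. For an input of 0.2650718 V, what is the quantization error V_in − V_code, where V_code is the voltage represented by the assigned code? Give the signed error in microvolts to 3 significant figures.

+57.2 µV

V_FS = 1.3 V. LSB = 1.3 V / 2^12 ≈ 317.4 µV.
Position in LSBs: (0.2650718 − (0)) × 4096/1.3 = 835.1801; rounding gives k = 835.
Reconstructed level: 0 + 835 × 1.3/4096 V = 0.2650146484 V.
Error = V_in − V_code = 0.2650718 − (0.2650146484) = +57.2 µV.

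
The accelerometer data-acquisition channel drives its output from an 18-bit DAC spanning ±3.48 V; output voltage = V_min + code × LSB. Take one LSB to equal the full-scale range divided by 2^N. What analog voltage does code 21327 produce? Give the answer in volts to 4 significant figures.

Full-scale range = 3.48 V − (-3.48 V) = 6.96 V. LSB = 6.96 V / 2^18.
V_out = -3.48 + 21327 × (6.96/262144) V
      = -3.48 + 0.566238 = -2.91376 V.

-2.914 V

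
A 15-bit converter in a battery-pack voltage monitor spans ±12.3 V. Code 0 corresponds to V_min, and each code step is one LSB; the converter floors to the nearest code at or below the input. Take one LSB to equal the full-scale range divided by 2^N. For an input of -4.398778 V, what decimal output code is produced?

Span: 12.3 V − (-12.3 V) = 24.6 V. LSB = 24.6 V / 2^15 ≈ 0.7507 mV.
(V_in − V_min) × 2^15/range = (-4.398778 − (-12.3)) × 32768/24.6 = 10524.685.
Floor → code = 10524.

10524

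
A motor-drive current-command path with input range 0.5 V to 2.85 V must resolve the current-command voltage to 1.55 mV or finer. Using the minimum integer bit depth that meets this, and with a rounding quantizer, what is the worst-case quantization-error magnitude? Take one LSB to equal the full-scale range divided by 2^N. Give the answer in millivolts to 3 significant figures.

Span: 2.85 V − (0.5 V) = 2.35 V.
Required number of levels: 2.35/1.55 mV = 1516.1; smallest N with 2^N ≥ that is 11.
Step size = 2.35/2048 V = 1.1475 mV.
|e|_max = LSB/2 = 0.574 mV.

0.574 mV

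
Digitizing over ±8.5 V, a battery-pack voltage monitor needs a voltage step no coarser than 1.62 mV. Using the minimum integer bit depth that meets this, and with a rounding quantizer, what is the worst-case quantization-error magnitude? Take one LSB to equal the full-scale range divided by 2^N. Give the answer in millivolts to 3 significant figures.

0.519 mV

Full-scale range = 8.5 V − (-8.5 V) = 17 V.
Required number of levels: 17/1.62 mV = 10494; smallest N with 2^N ≥ that is 14.
LSB = 17 V / 2^14 = 1.0376 mV.
|e|_max = LSB/2 = 0.519 mV.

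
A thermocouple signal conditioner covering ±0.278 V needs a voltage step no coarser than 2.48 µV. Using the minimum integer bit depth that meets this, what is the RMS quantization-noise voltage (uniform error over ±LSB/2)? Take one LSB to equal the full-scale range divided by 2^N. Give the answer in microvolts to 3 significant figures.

0.612 µV

Range = 0.278 − (-0.278) = 0.556 V.
Levels needed ≥ 0.556/2.48 µV = 224200. 2^18 = 262144 suffices, so N_min = 18.
Step size = 0.556/262144 V = 2.1210 µV.
σ_q = LSB/√12 = 2.1210 µV/3.4641 = 0.612 µV.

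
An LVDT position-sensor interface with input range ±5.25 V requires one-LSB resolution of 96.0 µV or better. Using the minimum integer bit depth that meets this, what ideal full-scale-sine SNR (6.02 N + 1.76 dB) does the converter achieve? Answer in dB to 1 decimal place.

The full-scale span is 5.25 − (-5.25) = 10.5 V.
Need 2^N ≥ 10.5 V / 96.0 µV = 109400 → N_min = 17.
Ideal SNR at N = 17: 6.02·17 + 1.76 = 104.1 dB.

104.1 dB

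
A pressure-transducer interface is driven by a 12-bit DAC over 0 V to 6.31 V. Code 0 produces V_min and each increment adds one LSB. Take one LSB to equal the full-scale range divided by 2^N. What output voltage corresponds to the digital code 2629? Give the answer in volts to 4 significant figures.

4.050 V

V_FS = 6.31 V. LSB = 6.31 V / 2^12.
Output = V_min + (2629/4096) × range = 0 + 0.641846 × 6.31 V
      = 0 V + 4.05005 V = 4.05005 V.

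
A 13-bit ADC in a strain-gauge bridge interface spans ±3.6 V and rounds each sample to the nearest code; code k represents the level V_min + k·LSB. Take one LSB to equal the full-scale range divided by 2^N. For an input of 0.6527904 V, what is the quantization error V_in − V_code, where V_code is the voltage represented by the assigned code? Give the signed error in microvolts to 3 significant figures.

Full-scale range = 3.6 V − (-3.6 V) = 7.2 V. LSB = 7.2 V / 2^13 ≈ 0.8789 mV.
(V_in − V_min)/LSB = (0.6527904 − (-3.6)) × 8192/7.2 = 4838.7304 → nearest code k = 4839.
V_code = -3.6 + (4839/8192) × 7.2 = 0.6530273438 V.
e = 0.6527904 − (0.6530273438) = −237 µV.

−237 µV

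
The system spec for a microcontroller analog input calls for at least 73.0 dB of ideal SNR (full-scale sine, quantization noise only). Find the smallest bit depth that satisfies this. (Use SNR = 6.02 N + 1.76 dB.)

12 bits

Required N = ⌈(73.0 − 1.76)/6.02⌉ = ⌈11.834⌉ = 12.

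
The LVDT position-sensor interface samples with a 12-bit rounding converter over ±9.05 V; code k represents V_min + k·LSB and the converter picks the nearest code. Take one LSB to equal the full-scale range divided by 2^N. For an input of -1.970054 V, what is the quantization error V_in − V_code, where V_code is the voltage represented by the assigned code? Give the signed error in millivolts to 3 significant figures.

+0.796 mV

Span: 9.05 V − (-9.05 V) = 18.1 V. LSB = 18.1 V / 2^12 ≈ 4.419 mV.
(V_in − V_min)/LSB = (-1.970054 − (-9.05)) × 4096/18.1 = 1602.1800 → nearest code k = 1602.
V_code = V_min + k × range/2^12 = -9.05 + 1602 × 18.1/4096 = -1.970849609 V.
e = -1.970054 − (-1.970849609) = +0.796 mV.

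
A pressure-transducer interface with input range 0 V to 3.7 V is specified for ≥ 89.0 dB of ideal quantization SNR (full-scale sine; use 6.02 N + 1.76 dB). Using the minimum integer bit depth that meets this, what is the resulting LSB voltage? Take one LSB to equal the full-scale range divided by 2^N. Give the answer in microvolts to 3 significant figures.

113 µV

Range is 3.7 V.
Required N = ⌈(89.0 − 1.76)/6.02⌉ = ⌈14.492⌉ = 15.
Step size = 3.7/32768 V = 113 µV.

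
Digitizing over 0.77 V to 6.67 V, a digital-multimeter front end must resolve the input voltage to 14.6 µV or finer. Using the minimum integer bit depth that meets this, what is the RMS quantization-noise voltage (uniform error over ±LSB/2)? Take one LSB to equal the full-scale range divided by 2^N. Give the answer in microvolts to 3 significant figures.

Range = 6.67 − (0.77) = 5.9 V.
Required number of levels: 5.9/14.6 µV = 404110; smallest N with 2^N ≥ that is 19.
One LSB is 5.9 V / 524288 = 11.253 µV.
σ_q = LSB/√12 = 11.253 µV/3.4641 = 3.25 µV.

3.25 µV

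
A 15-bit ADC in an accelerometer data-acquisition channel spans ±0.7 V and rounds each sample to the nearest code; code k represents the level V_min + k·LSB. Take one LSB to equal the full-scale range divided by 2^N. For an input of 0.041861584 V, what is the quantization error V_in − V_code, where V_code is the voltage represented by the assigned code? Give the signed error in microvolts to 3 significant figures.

Full-scale range = 0.7 V − (-0.7 V) = 1.4 V. LSB = 1.4 V / 2^15 ≈ 42.72 µV.
(V_in − V_min)/LSB = (0.041861584 − (-0.7)) × 32768/1.4 = 17363.8003 → nearest code k = 17364.
Reconstructed level: -0.7 + 17364 × 1.4/32768 V = 0.041870117188 V.
V_in − V_code = 0.041861584 − (0.041870117188) = −8.53 µV.

−8.53 µV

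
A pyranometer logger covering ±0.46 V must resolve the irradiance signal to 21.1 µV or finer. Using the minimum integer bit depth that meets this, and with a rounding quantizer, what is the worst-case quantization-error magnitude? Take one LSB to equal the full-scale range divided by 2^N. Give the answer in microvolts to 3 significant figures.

7.02 µV

Range = 0.46 − (-0.46) = 0.92 V.
Required number of levels: 0.92/21.1 µV = 43602; smallest N with 2^N ≥ that is 16.
LSB = 0.92 V ÷ 2^16 = 0.92/65536 V = 14.038 µV.
Max error for round-to-nearest is LSB/2 = 7.02 µV.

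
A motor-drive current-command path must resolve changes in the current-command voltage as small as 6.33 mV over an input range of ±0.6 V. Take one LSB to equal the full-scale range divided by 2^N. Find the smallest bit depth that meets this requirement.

Range = 0.6 − (-0.6) = 1.2 V.
Required number of levels: 1.2/6.33 mV = 189.57; smallest N with 2^N ≥ that is 8.

8 bits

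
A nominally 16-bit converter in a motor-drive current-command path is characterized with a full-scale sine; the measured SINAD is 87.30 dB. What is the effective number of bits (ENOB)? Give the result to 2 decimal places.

Inverting SNR = 6.02 N + 1.76: N_eff = (87.30 − 1.76)/6.02 = 14.2093.

14.21 bits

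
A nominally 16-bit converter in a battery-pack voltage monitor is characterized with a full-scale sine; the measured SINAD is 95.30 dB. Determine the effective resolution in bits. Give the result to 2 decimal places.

15.54 bits

ENOB = (SINAD − 1.76) / 6.02 = (95.30 − 1.76) / 6.02 = 93.54 / 6.02 = 15.5382.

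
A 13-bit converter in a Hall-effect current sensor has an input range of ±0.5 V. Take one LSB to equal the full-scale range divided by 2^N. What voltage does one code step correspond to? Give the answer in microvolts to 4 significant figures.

122.1 µV

Range = 0.5 − (-0.5) = 1 V.
2^13 = 8192 levels.
LSB = 1 V ÷ 2^13 = 1/8192 V = 122.1 µV.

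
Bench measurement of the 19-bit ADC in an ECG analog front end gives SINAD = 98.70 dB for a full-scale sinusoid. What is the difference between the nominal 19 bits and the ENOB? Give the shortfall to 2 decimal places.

N_eff = (98.70 − 1.76)/6.02 = 16.1030 bits.
19 − 16.1030 = 2.90 bits below nominal.

2.90 bits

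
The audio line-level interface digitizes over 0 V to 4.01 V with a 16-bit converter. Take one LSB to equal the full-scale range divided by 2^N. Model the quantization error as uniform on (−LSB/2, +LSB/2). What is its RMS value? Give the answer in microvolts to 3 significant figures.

Range is 4.01 V.
LSB = 4.01 V ÷ 2^16 = 4.01/65536 V = 61.188 µV.
RMS of a uniform error over width LSB is LSB/√12 = 17.7 µV.

17.7 µV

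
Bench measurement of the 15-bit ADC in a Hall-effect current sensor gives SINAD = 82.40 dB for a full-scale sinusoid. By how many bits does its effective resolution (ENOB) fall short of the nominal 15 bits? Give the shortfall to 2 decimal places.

ENOB = (SINAD − 1.76)/6.02 = (82.40 − 1.76)/6.02 = 13.3953 bits.
Lost resolution: 15 − 13.3953 = 1.6047 bits.

1.60 bits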